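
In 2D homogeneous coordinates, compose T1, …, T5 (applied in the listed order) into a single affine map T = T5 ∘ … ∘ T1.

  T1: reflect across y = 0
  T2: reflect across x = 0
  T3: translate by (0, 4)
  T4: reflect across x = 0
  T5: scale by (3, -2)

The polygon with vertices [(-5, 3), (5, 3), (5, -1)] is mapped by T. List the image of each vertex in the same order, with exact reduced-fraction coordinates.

T1 reflect across y = 0: (-5, 3) → (-5, -3); (5, 3) → (5, -3); (5, -1) → (5, 1)
T2 reflect across x = 0: (-5, -3) → (5, -3); (5, -3) → (-5, -3); (5, 1) → (-5, 1)
T3 translate by (0, 4): (5, -3) → (5, 1); (-5, -3) → (-5, 1); (-5, 1) → (-5, 5)
T4 reflect across x = 0: (5, 1) → (-5, 1); (-5, 1) → (5, 1); (-5, 5) → (5, 5)
T5 scale by (3, -2): (-5, 1) → (-15, -2); (5, 1) → (15, -2); (5, 5) → (15, -10)

image vertices: (-15, -2), (15, -2), (15, -10)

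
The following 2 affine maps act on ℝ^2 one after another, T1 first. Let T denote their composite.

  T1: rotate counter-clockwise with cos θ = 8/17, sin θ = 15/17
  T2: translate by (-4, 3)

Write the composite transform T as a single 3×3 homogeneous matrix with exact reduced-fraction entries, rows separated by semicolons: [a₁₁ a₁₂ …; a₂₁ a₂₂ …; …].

T1 = [8/17 -15/17 0; 15/17 8/17 0; 0 0 1]
T2·T1 = [8/17 -15/17 -4; 15/17 8/17 3; 0 0 1]

T = [8/17 -15/17 -4; 15/17 8/17 3; 0 0 1]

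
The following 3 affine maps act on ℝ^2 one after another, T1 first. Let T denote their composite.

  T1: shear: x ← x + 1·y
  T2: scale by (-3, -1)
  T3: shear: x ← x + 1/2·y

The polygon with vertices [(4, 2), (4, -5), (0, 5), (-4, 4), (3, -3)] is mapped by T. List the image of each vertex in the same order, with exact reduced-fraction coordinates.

image vertices: (-19, -2), (11/2, 5), (-35/2, -5), (-2, -4), (3/2, 3)

T1 shear: x ← x + 1·y: (4, 2) → (6, 2); (4, -5) → (-1, -5); (0, 5) → (5, 5); (-4, 4) → (0, 4); (3, -3) → (0, -3)
T2 scale by (-3, -1): (6, 2) → (-18, -2); (-1, -5) → (3, 5); (5, 5) → (-15, -5); (0, 4) → (0, -4); (0, -3) → (0, 3)
T3 shear: x ← x + 1/2·y: (-18, -2) → (-19, -2); (3, 5) → (11/2, 5); (-15, -5) → (-35/2, -5); (0, -4) → (-2, -4); (0, 3) → (3/2, 3)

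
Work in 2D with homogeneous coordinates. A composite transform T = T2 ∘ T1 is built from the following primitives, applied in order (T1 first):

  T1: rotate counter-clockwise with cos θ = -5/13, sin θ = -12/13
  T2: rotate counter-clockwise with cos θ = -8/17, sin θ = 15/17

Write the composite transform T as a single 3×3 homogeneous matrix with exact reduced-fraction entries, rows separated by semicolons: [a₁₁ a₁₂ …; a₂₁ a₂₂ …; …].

T1 = [-5/13 12/13 0; -12/13 -5/13 0; 0 0 1]
T2·T1 = [220/221 -21/221 0; 21/221 220/221 0; 0 0 1]

T = [220/221 -21/221 0; 21/221 220/221 0; 0 0 1]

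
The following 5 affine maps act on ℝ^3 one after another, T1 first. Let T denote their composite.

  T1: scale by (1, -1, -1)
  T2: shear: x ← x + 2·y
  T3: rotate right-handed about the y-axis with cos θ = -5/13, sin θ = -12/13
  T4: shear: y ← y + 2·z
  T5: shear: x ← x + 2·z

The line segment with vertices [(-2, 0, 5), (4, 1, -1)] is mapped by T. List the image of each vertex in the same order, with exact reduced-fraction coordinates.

T1 scale by (1, -1, -1): (-2, 0, 5) → (-2, 0, -5); (4, 1, -1) → (4, -1, 1)
T2 shear: x ← x + 2·y: (-2, 0, -5) → (-2, 0, -5); (4, -1, 1) → (2, -1, 1)
T3 rotate right-handed about the y-axis with cos θ = -5/13, sin θ = -12/13: (-2, 0, -5) → (70/13, 0, 1/13); (2, -1, 1) → (-22/13, -1, 19/13)
T4 shear: y ← y + 2·z: (70/13, 0, 1/13) → (70/13, 2/13, 1/13); (-22/13, -1, 19/13) → (-22/13, 25/13, 19/13)
T5 shear: x ← x + 2·z: (70/13, 2/13, 1/13) → (72/13, 2/13, 1/13); (-22/13, 25/13, 19/13) → (16/13, 25/13, 19/13)

image vertices: (72/13, 2/13, 1/13), (16/13, 25/13, 19/13)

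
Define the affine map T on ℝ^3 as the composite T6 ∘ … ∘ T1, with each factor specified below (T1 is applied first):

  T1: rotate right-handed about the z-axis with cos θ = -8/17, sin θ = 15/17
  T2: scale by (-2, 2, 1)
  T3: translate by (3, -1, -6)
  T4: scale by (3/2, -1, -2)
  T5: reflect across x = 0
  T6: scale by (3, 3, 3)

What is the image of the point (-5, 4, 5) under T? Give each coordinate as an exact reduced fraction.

T1 rotate right-handed about the z-axis with cos θ = -8/17, sin θ = 15/17: (-5, 4, 5) → (-20/17, -107/17, 5)
T2 scale by (-2, 2, 1): (-20/17, -107/17, 5) → (40/17, -214/17, 5)
T3 translate by (3, -1, -6): (40/17, -214/17, 5) → (91/17, -231/17, -1)
T4 scale by (3/2, -1, -2): (91/17, -231/17, -1) → (273/34, 231/17, 2)
T5 reflect across x = 0: (273/34, 231/17, 2) → (-273/34, 231/17, 2)
T6 scale by (3, 3, 3): (-273/34, 231/17, 2) → (-819/34, 693/17, 6)

T(p) = (-819/34, 693/17, 6)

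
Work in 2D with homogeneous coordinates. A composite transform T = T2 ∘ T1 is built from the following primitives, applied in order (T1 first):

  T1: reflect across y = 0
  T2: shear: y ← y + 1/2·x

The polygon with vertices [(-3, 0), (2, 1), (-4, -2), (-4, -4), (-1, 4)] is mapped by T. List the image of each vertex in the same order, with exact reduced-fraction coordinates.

image vertices: (-3, -3/2), (2, 0), (-4, 0), (-4, 2), (-1, -9/2)

T1 reflect across y = 0: (-3, 0) → (-3, 0); (2, 1) → (2, -1); (-4, -2) → (-4, 2); (-4, -4) → (-4, 4); (-1, 4) → (-1, -4)
T2 shear: y ← y + 1/2·x: (-3, 0) → (-3, -3/2); (2, -1) → (2, 0); (-4, 2) → (-4, 0); (-4, 4) → (-4, 2); (-1, -4) → (-1, -9/2)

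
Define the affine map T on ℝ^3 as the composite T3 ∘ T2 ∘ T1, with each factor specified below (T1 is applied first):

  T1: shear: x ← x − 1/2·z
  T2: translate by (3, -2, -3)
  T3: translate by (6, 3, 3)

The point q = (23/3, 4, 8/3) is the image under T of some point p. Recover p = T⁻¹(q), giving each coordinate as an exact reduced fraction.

T1 = [1 0 -1/2 0; 0 1 0 0; 0 0 1 0; 0 0 0 1]
T2·T1 = [1 0 -1/2 3; 0 1 0 -2; 0 0 1 -3; 0 0 0 1]
T3·…·T1 = [1 0 -1/2 9; 0 1 0 1; 0 0 1 0; 0 0 0 1]
det M = 1; M⁻¹ = [1 0 1/2 -9; 0 1 0 -1; 0 0 1 0; 0 0 0 1]
M⁻¹ · (23/3, 4, 8/3)ᵀ = (0, 3, 8/3)ᵀ

p = (0, 3, 8/3)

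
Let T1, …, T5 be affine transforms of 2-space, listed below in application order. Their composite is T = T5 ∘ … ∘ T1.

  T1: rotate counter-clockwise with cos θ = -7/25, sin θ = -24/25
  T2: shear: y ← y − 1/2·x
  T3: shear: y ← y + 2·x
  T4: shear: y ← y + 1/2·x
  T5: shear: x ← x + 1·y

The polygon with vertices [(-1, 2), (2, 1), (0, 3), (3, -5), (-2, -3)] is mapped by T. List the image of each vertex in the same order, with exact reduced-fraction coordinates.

T1 rotate counter-clockwise with cos θ = -7/25, sin θ = -24/25: (-1, 2) → (11/5, 2/5); (2, 1) → (2/5, -11/5); (0, 3) → (72/25, -21/25); (3, -5) → (-141/25, -37/25); (-2, -3) → (-58/25, 69/25)
T2 shear: y ← y − 1/2·x: (11/5, 2/5) → (11/5, -7/10); (2/5, -11/5) → (2/5, -12/5); (72/25, -21/25) → (72/25, -57/25); (-141/25, -37/25) → (-141/25, 67/50); (-58/25, 69/25) → (-58/25, 98/25)
T3 shear: y ← y + 2·x: (11/5, -7/10) → (11/5, 37/10); (2/5, -12/5) → (2/5, -8/5); (72/25, -57/25) → (72/25, 87/25); (-141/25, 67/50) → (-141/25, -497/50); (-58/25, 98/25) → (-58/25, -18/25)
T4 shear: y ← y + 1/2·x: (11/5, 37/10) → (11/5, 24/5); (2/5, -8/5) → (2/5, -7/5); (72/25, 87/25) → (72/25, 123/25); (-141/25, -497/50) → (-141/25, -319/25); (-58/25, -18/25) → (-58/25, -47/25)
T5 shear: x ← x + 1·y: (11/5, 24/5) → (7, 24/5); (2/5, -7/5) → (-1, -7/5); (72/25, 123/25) → (39/5, 123/25); (-141/25, -319/25) → (-92/5, -319/25); (-58/25, -47/25) → (-21/5, -47/25)

image vertices: (7, 24/5), (-1, -7/5), (39/5, 123/25), (-92/5, -319/25), (-21/5, -47/25)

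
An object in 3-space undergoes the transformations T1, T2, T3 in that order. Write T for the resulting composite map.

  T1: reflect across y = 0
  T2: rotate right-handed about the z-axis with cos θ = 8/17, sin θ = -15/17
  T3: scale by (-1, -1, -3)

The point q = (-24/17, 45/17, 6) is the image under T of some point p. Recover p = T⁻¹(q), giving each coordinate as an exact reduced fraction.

p = (3, 0, -2)

T1 = [1 0 0 0; 0 -1 0 0; 0 0 1 0; 0 0 0 1]
T2·T1 = [8/17 -15/17 0 0; -15/17 -8/17 0 0; 0 0 1 0; 0 0 0 1]
T3·…·T1 = [-8/17 15/17 0 0; 15/17 8/17 0 0; 0 0 -3 0; 0 0 0 1]
det M = 3; M⁻¹ = [-8/17 15/17 0 0; 15/17 8/17 0 0; 0 0 -1/3 0; 0 0 0 1]
M⁻¹ · (-24/17, 45/17, 6)ᵀ = (3, 0, -2)ᵀ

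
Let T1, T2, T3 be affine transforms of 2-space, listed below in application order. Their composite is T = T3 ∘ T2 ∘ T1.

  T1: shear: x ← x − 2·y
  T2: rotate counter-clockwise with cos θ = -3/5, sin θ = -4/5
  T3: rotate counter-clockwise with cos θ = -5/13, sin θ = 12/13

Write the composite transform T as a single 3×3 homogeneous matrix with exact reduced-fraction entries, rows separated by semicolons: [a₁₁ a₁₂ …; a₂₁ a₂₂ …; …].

T = [63/65 -22/13 0; -16/65 19/13 0; 0 0 1]

T1 = [1 -2 0; 0 1 0; 0 0 1]
T2·T1 = [-3/5 2 0; -4/5 1 0; 0 0 1]
T3·…·T1 = [63/65 -22/13 0; -16/65 19/13 0; 0 0 1]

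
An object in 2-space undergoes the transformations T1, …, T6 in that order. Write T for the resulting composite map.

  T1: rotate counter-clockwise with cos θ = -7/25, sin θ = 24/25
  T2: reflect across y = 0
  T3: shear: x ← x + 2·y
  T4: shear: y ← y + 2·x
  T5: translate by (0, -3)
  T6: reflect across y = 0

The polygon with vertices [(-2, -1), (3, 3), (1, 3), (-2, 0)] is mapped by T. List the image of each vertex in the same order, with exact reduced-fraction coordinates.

image vertices: (24/5, -206/25), (-39/5, 516/25), (-17/5, 248/25), (22/5, -193/25)

T1 rotate counter-clockwise with cos θ = -7/25, sin θ = 24/25: (-2, -1) → (38/25, -41/25); (3, 3) → (-93/25, 51/25); (1, 3) → (-79/25, 3/25); (-2, 0) → (14/25, -48/25)
T2 reflect across y = 0: (38/25, -41/25) → (38/25, 41/25); (-93/25, 51/25) → (-93/25, -51/25); (-79/25, 3/25) → (-79/25, -3/25); (14/25, -48/25) → (14/25, 48/25)
T3 shear: x ← x + 2·y: (38/25, 41/25) → (24/5, 41/25); (-93/25, -51/25) → (-39/5, -51/25); (-79/25, -3/25) → (-17/5, -3/25); (14/25, 48/25) → (22/5, 48/25)
T4 shear: y ← y + 2·x: (24/5, 41/25) → (24/5, 281/25); (-39/5, -51/25) → (-39/5, -441/25); (-17/5, -3/25) → (-17/5, -173/25); (22/5, 48/25) → (22/5, 268/25)
T5 translate by (0, -3): (24/5, 281/25) → (24/5, 206/25); (-39/5, -441/25) → (-39/5, -516/25); (-17/5, -173/25) → (-17/5, -248/25); (22/5, 268/25) → (22/5, 193/25)
T6 reflect across y = 0: (24/5, 206/25) → (24/5, -206/25); (-39/5, -516/25) → (-39/5, 516/25); (-17/5, -248/25) → (-17/5, 248/25); (22/5, 193/25) → (22/5, -193/25)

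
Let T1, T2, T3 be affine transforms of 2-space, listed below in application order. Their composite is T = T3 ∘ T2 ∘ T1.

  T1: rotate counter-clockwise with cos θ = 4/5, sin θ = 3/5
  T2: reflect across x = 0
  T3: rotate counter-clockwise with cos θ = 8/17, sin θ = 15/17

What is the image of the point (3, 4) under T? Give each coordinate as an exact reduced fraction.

T1 rotate counter-clockwise with cos θ = 4/5, sin θ = 3/5: (3, 4) → (0, 5)
T2 reflect across x = 0: (0, 5) → (0, 5)
T3 rotate counter-clockwise with cos θ = 8/17, sin θ = 15/17: (0, 5) → (-75/17, 40/17)

T(p) = (-75/17, 40/17)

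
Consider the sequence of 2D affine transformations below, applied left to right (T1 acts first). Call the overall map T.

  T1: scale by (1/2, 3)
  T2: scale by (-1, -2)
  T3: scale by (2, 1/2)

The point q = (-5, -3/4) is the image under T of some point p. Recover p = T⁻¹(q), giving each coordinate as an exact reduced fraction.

T1 = [1/2 0 0; 0 3 0; 0 0 1]
T2·T1 = [-1/2 0 0; 0 -6 0; 0 0 1]
T3·…·T1 = [-1 0 0; 0 -3 0; 0 0 1]
det M = 3; M⁻¹ = [-1 0 0; 0 -1/3 0; 0 0 1]
M⁻¹ · (-5, -3/4)ᵀ = (5, 1/4)ᵀ

p = (5, 1/4)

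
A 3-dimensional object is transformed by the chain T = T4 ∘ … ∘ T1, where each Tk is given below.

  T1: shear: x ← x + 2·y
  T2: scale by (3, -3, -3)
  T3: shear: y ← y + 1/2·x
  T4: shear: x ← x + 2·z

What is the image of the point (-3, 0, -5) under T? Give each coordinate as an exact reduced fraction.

T(p) = (21, -9/2, 15)

T1 shear: x ← x + 2·y: (-3, 0, -5) → (-3, 0, -5)
T2 scale by (3, -3, -3): (-3, 0, -5) → (-9, 0, 15)
T3 shear: y ← y + 1/2·x: (-9, 0, 15) → (-9, -9/2, 15)
T4 shear: x ← x + 2·z: (-9, -9/2, 15) → (21, -9/2, 15)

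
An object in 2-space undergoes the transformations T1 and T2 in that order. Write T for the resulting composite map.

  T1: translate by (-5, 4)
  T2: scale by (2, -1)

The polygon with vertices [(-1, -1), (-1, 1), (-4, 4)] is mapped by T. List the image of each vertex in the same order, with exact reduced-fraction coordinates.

T1 translate by (-5, 4): (-1, -1) → (-6, 3); (-1, 1) → (-6, 5); (-4, 4) → (-9, 8)
T2 scale by (2, -1): (-6, 3) → (-12, -3); (-6, 5) → (-12, -5); (-9, 8) → (-18, -8)

image vertices: (-12, -3), (-12, -5), (-18, -8)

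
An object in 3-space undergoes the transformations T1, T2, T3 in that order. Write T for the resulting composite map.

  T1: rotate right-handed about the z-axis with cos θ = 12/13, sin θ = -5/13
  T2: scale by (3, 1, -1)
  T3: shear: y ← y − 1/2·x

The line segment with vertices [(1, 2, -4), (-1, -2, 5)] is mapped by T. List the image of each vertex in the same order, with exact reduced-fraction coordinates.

image vertices: (66/13, -14/13, 4), (-66/13, 14/13, -5)

T1 rotate right-handed about the z-axis with cos θ = 12/13, sin θ = -5/13: (1, 2, -4) → (22/13, 19/13, -4); (-1, -2, 5) → (-22/13, -19/13, 5)
T2 scale by (3, 1, -1): (22/13, 19/13, -4) → (66/13, 19/13, 4); (-22/13, -19/13, 5) → (-66/13, -19/13, -5)
T3 shear: y ← y − 1/2·x: (66/13, 19/13, 4) → (66/13, -14/13, 4); (-66/13, -19/13, -5) → (-66/13, 14/13, -5)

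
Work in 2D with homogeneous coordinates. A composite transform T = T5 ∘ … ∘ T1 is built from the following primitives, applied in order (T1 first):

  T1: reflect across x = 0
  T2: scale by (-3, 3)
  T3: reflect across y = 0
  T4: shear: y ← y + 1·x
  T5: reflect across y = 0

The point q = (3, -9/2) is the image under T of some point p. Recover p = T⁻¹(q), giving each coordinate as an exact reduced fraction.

p = (1, -1/2)

T1 = [-1 0 0; 0 1 0; 0 0 1]
T2·T1 = [3 0 0; 0 3 0; 0 0 1]
T3·…·T1 = [3 0 0; 0 -3 0; 0 0 1]
T4·…·T1 = [3 0 0; 3 -3 0; 0 0 1]
T5·…·T1 = [3 0 0; -3 3 0; 0 0 1]
det M = 9; M⁻¹ = [1/3 0 0; 1/3 1/3 0; 0 0 1]
M⁻¹ · (3, -9/2)ᵀ = (1, -1/2)ᵀ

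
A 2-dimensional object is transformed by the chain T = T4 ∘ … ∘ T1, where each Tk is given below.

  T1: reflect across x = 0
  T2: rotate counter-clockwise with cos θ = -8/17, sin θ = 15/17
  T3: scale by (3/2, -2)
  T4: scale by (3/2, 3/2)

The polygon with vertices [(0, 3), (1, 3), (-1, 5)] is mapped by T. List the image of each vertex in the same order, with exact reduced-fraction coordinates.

T1 reflect across x = 0: (0, 3) → (0, 3); (1, 3) → (-1, 3); (-1, 5) → (1, 5)
T2 rotate counter-clockwise with cos θ = -8/17, sin θ = 15/17: (0, 3) → (-45/17, -24/17); (-1, 3) → (-37/17, -39/17); (1, 5) → (-83/17, -25/17)
T3 scale by (3/2, -2): (-45/17, -24/17) → (-135/34, 48/17); (-37/17, -39/17) → (-111/34, 78/17); (-83/17, -25/17) → (-249/34, 50/17)
T4 scale by (3/2, 3/2): (-135/34, 48/17) → (-405/68, 72/17); (-111/34, 78/17) → (-333/68, 117/17); (-249/34, 50/17) → (-747/68, 75/17)

image vertices: (-405/68, 72/17), (-333/68, 117/17), (-747/68, 75/17)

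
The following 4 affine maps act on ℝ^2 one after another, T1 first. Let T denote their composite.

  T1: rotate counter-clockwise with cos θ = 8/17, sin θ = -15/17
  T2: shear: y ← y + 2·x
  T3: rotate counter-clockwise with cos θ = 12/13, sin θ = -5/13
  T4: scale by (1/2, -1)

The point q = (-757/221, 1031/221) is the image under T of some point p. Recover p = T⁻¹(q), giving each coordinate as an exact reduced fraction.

T1 = [8/17 15/17 0; -15/17 8/17 0; 0 0 1]
T2·T1 = [8/17 15/17 0; 1/17 38/17 0; 0 0 1]
T3·…·T1 = [101/221 370/221 0; -28/221 381/221 0; 0 0 1]
T4·…·T1 = [101/442 185/221 0; 28/221 -381/221 0; 0 0 1]
det M = -1/2; M⁻¹ = [762/221 370/221 0; 56/221 -101/221 0; 0 0 1]
M⁻¹ · (-757/221, 1031/221)ᵀ = (-4, -3)ᵀ

p = (-4, -3)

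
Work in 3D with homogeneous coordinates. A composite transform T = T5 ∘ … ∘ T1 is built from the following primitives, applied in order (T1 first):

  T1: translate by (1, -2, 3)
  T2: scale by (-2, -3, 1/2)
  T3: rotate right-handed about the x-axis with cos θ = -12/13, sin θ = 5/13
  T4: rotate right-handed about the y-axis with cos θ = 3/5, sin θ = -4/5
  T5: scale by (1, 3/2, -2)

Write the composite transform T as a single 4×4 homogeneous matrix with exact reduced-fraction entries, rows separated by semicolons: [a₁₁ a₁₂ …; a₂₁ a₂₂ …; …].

T1 = [1 0 0 1; 0 1 0 -2; 0 0 1 3; 0 0 0 1]
T2·T1 = [-2 0 0 -2; 0 -3 0 6; 0 0 1/2 3/2; 0 0 0 1]
T3·…·T1 = [-2 0 0 -2; 0 36/13 -5/26 -159/26; 0 -15/13 -6/13 12/13; 0 0 0 1]
T4·…·T1 = [-6/5 12/13 24/65 -126/65; 0 36/13 -5/26 -159/26; -8/5 -9/13 -18/65 -68/65; 0 0 0 1]
T5·…·T1 = [-6/5 12/13 24/65 -126/65; 0 54/13 -15/52 -477/52; 16/5 18/13 36/65 136/65; 0 0 0 1]

T = [-6/5 12/13 24/65 -126/65; 0 54/13 -15/52 -477/52; 16/5 18/13 36/65 136/65; 0 0 0 1]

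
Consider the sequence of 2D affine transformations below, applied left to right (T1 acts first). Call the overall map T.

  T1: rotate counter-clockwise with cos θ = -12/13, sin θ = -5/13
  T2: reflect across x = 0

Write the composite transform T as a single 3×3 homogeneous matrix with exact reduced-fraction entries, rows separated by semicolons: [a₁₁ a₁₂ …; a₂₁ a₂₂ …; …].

T = [12/13 -5/13 0; -5/13 -12/13 0; 0 0 1]

T1 = [-12/13 5/13 0; -5/13 -12/13 0; 0 0 1]
T2·T1 = [12/13 -5/13 0; -5/13 -12/13 0; 0 0 1]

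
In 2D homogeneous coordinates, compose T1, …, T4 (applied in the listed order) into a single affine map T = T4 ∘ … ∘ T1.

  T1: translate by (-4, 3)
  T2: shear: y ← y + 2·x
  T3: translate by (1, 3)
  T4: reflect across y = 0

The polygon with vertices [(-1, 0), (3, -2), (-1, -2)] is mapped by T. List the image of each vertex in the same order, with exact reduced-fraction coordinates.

image vertices: (-4, 4), (0, -2), (-4, 6)

T1 translate by (-4, 3): (-1, 0) → (-5, 3); (3, -2) → (-1, 1); (-1, -2) → (-5, 1)
T2 shear: y ← y + 2·x: (-5, 3) → (-5, -7); (-1, 1) → (-1, -1); (-5, 1) → (-5, -9)
T3 translate by (1, 3): (-5, -7) → (-4, -4); (-1, -1) → (0, 2); (-5, -9) → (-4, -6)
T4 reflect across y = 0: (-4, -4) → (-4, 4); (0, 2) → (0, -2); (-4, -6) → (-4, 6)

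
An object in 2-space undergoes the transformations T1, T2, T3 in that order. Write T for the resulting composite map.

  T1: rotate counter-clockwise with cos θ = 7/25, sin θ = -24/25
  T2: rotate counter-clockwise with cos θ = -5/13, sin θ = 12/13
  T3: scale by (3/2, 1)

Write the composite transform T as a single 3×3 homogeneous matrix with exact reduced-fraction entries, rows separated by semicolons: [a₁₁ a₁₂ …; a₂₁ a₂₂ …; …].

T1 = [7/25 24/25 0; -24/25 7/25 0; 0 0 1]
T2·T1 = [253/325 -204/325 0; 204/325 253/325 0; 0 0 1]
T3·…·T1 = [759/650 -306/325 0; 204/325 253/325 0; 0 0 1]

T = [759/650 -306/325 0; 204/325 253/325 0; 0 0 1]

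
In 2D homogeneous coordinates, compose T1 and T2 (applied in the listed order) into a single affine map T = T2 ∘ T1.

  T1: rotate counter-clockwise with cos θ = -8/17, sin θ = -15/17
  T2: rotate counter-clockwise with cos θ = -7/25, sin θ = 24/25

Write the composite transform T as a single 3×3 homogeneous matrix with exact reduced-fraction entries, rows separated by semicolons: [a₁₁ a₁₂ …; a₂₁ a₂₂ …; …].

T = [416/425 87/425 0; -87/425 416/425 0; 0 0 1]

T1 = [-8/17 15/17 0; -15/17 -8/17 0; 0 0 1]
T2·T1 = [416/425 87/425 0; -87/425 416/425 0; 0 0 1]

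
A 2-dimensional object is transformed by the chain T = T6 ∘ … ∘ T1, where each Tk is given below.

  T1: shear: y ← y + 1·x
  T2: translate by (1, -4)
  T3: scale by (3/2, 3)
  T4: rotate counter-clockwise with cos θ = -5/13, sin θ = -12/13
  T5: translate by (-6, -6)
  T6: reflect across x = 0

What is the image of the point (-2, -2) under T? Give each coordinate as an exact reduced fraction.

T(p) = (717/26, 60/13)

T1 shear: y ← y + 1·x: (-2, -2) → (-2, -4)
T2 translate by (1, -4): (-2, -4) → (-1, -8)
T3 scale by (3/2, 3): (-1, -8) → (-3/2, -24)
T4 rotate counter-clockwise with cos θ = -5/13, sin θ = -12/13: (-3/2, -24) → (-561/26, 138/13)
T5 translate by (-6, -6): (-561/26, 138/13) → (-717/26, 60/13)
T6 reflect across x = 0: (-717/26, 60/13) → (717/26, 60/13)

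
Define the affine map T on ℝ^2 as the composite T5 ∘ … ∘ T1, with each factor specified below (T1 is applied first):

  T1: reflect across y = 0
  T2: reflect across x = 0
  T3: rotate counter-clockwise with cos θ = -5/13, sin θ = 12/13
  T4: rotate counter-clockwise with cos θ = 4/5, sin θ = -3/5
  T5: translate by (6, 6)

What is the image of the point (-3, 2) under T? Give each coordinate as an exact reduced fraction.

T1 reflect across y = 0: (-3, 2) → (-3, -2)
T2 reflect across x = 0: (-3, -2) → (3, -2)
T3 rotate counter-clockwise with cos θ = -5/13, sin θ = 12/13: (3, -2) → (9/13, 46/13)
T4 rotate counter-clockwise with cos θ = 4/5, sin θ = -3/5: (9/13, 46/13) → (174/65, 157/65)
T5 translate by (6, 6): (174/65, 157/65) → (564/65, 547/65)

T(p) = (564/65, 547/65)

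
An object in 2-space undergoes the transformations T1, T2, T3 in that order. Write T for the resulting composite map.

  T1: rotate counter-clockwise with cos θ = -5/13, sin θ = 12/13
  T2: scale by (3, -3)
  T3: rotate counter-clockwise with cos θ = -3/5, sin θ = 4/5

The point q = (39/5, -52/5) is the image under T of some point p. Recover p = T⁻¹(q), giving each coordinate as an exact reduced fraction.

T1 = [-5/13 -12/13 0; 12/13 -5/13 0; 0 0 1]
T2·T1 = [-15/13 -36/13 0; -36/13 15/13 0; 0 0 1]
T3·…·T1 = [189/65 48/65 0; 48/65 -189/65 0; 0 0 1]
det M = -9; M⁻¹ = [21/65 16/195 0; 16/195 -21/65 0; 0 0 1]
M⁻¹ · (39/5, -52/5)ᵀ = (5/3, 4)ᵀ

p = (5/3, 4)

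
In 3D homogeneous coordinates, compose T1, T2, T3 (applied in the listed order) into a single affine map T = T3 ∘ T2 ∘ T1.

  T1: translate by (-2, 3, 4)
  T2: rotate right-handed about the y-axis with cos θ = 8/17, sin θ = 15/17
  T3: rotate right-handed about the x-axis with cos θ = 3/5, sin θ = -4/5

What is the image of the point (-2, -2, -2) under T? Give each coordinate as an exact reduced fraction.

T1 translate by (-2, 3, 4): (-2, -2, -2) → (-4, 1, 2)
T2 rotate right-handed about the y-axis with cos θ = 8/17, sin θ = 15/17: (-4, 1, 2) → (-2/17, 1, 76/17)
T3 rotate right-handed about the x-axis with cos θ = 3/5, sin θ = -4/5: (-2/17, 1, 76/17) → (-2/17, 71/17, 32/17)

T(p) = (-2/17, 71/17, 32/17)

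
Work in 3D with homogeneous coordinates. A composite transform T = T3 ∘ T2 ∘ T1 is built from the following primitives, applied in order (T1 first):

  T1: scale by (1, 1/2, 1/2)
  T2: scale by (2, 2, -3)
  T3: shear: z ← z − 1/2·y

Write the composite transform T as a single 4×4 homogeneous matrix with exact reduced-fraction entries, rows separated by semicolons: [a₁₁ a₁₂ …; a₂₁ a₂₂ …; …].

T1 = [1 0 0 0; 0 1/2 0 0; 0 0 1/2 0; 0 0 0 1]
T2·T1 = [2 0 0 0; 0 1 0 0; 0 0 -3/2 0; 0 0 0 1]
T3·…·T1 = [2 0 0 0; 0 1 0 0; 0 -1/2 -3/2 0; 0 0 0 1]

T = [2 0 0 0; 0 1 0 0; 0 -1/2 -3/2 0; 0 0 0 1]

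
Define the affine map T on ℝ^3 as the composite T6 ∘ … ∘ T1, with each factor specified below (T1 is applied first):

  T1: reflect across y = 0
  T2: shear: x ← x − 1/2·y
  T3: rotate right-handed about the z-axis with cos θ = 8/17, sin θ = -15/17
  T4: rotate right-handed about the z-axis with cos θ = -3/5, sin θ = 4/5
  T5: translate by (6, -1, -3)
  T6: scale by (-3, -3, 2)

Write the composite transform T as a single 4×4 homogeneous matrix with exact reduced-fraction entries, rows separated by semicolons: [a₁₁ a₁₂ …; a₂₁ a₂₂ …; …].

T1 = [1 0 0 0; 0 -1 0 0; 0 0 1 0; 0 0 0 1]
T2·T1 = [1 1/2 0 0; 0 -1 0 0; 0 0 1 0; 0 0 0 1]
T3·…·T1 = [8/17 -11/17 0 0; -15/17 -31/34 0 0; 0 0 1 0; 0 0 0 1]
T4·…·T1 = [36/85 19/17 0 0; 77/85 1/34 0 0; 0 0 1 0; 0 0 0 1]
T5·…·T1 = [36/85 19/17 0 6; 77/85 1/34 0 -1; 0 0 1 -3; 0 0 0 1]
T6·…·T1 = [-108/85 -57/17 0 -18; -231/85 -3/34 0 3; 0 0 2 -6; 0 0 0 1]

T = [-108/85 -57/17 0 -18; -231/85 -3/34 0 3; 0 0 2 -6; 0 0 0 1]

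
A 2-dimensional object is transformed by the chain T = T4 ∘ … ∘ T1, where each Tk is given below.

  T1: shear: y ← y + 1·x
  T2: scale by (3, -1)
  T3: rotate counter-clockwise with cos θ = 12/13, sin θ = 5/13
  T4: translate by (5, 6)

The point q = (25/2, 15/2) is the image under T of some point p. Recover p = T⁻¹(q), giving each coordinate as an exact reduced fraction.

p = (5/2, -1)

T1 = [1 0 0; 1 1 0; 0 0 1]
T2·T1 = [3 0 0; -1 -1 0; 0 0 1]
T3·…·T1 = [41/13 5/13 0; 3/13 -12/13 0; 0 0 1]
T4·…·T1 = [41/13 5/13 5; 3/13 -12/13 6; 0 0 1]
det M = -3; M⁻¹ = [4/13 5/39 -30/13; 1/13 -41/39 77/13; 0 0 1]
M⁻¹ · (25/2, 15/2)ᵀ = (5/2, -1)ᵀ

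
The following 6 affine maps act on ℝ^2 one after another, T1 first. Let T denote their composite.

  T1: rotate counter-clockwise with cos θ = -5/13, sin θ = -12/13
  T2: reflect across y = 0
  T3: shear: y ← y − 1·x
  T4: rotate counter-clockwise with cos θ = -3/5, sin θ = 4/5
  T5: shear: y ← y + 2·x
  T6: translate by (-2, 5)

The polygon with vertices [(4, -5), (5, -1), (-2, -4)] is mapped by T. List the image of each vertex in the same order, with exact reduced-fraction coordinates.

T1 rotate counter-clockwise with cos θ = -5/13, sin θ = -12/13: (4, -5) → (-80/13, -23/13); (5, -1) → (-37/13, -55/13); (-2, -4) → (-38/13, 44/13)
T2 reflect across y = 0: (-80/13, -23/13) → (-80/13, 23/13); (-37/13, -55/13) → (-37/13, 55/13); (-38/13, 44/13) → (-38/13, -44/13)
T3 shear: y ← y − 1·x: (-80/13, 23/13) → (-80/13, 103/13); (-37/13, 55/13) → (-37/13, 92/13); (-38/13, -44/13) → (-38/13, -6/13)
T4 rotate counter-clockwise with cos θ = -3/5, sin θ = 4/5: (-80/13, 103/13) → (-172/65, -629/65); (-37/13, 92/13) → (-257/65, -424/65); (-38/13, -6/13) → (138/65, -134/65)
T5 shear: y ← y + 2·x: (-172/65, -629/65) → (-172/65, -973/65); (-257/65, -424/65) → (-257/65, -938/65); (138/65, -134/65) → (138/65, 142/65)
T6 translate by (-2, 5): (-172/65, -973/65) → (-302/65, -648/65); (-257/65, -938/65) → (-387/65, -613/65); (138/65, 142/65) → (8/65, 467/65)

image vertices: (-302/65, -648/65), (-387/65, -613/65), (8/65, 467/65)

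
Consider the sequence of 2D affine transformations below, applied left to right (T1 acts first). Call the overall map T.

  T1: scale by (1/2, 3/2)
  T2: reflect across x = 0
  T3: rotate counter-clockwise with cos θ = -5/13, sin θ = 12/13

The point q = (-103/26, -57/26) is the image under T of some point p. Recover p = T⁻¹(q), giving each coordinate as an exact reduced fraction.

T1 = [1/2 0 0; 0 3/2 0; 0 0 1]
T2·T1 = [-1/2 0 0; 0 3/2 0; 0 0 1]
T3·…·T1 = [5/26 -18/13 0; -6/13 -15/26 0; 0 0 1]
det M = -3/4; M⁻¹ = [10/13 -24/13 0; -8/13 -10/39 0; 0 0 1]
M⁻¹ · (-103/26, -57/26)ᵀ = (1, 3)ᵀ

p = (1, 3)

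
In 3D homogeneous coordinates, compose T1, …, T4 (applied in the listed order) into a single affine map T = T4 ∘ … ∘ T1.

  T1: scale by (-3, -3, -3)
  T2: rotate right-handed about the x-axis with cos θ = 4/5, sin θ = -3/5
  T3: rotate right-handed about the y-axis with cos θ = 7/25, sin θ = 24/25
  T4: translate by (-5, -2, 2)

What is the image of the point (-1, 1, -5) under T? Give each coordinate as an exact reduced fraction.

T(p) = (1136/125, 23/5, 373/125)

T1 scale by (-3, -3, -3): (-1, 1, -5) → (3, -3, 15)
T2 rotate right-handed about the x-axis with cos θ = 4/5, sin θ = -3/5: (3, -3, 15) → (3, 33/5, 69/5)
T3 rotate right-handed about the y-axis with cos θ = 7/25, sin θ = 24/25: (3, 33/5, 69/5) → (1761/125, 33/5, 123/125)
T4 translate by (-5, -2, 2): (1761/125, 33/5, 123/125) → (1136/125, 23/5, 373/125)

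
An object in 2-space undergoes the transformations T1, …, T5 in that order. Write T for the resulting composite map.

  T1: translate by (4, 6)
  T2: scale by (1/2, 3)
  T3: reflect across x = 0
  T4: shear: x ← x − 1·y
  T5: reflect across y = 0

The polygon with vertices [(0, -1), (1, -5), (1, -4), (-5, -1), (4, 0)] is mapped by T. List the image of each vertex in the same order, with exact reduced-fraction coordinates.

T1 translate by (4, 6): (0, -1) → (4, 5); (1, -5) → (5, 1); (1, -4) → (5, 2); (-5, -1) → (-1, 5); (4, 0) → (8, 6)
T2 scale by (1/2, 3): (4, 5) → (2, 15); (5, 1) → (5/2, 3); (5, 2) → (5/2, 6); (-1, 5) → (-1/2, 15); (8, 6) → (4, 18)
T3 reflect across x = 0: (2, 15) → (-2, 15); (5/2, 3) → (-5/2, 3); (5/2, 6) → (-5/2, 6); (-1/2, 15) → (1/2, 15); (4, 18) → (-4, 18)
T4 shear: x ← x − 1·y: (-2, 15) → (-17, 15); (-5/2, 3) → (-11/2, 3); (-5/2, 6) → (-17/2, 6); (1/2, 15) → (-29/2, 15); (-4, 18) → (-22, 18)
T5 reflect across y = 0: (-17, 15) → (-17, -15); (-11/2, 3) → (-11/2, -3); (-17/2, 6) → (-17/2, -6); (-29/2, 15) → (-29/2, -15); (-22, 18) → (-22, -18)

image vertices: (-17, -15), (-11/2, -3), (-17/2, -6), (-29/2, -15), (-22, -18)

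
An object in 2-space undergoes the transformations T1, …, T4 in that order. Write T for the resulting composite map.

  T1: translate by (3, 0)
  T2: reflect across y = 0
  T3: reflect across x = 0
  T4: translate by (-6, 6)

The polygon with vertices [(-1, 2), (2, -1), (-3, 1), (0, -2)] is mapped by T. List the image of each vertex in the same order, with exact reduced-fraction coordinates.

image vertices: (-8, 4), (-11, 7), (-6, 5), (-9, 8)

T1 translate by (3, 0): (-1, 2) → (2, 2); (2, -1) → (5, -1); (-3, 1) → (0, 1); (0, -2) → (3, -2)
T2 reflect across y = 0: (2, 2) → (2, -2); (5, -1) → (5, 1); (0, 1) → (0, -1); (3, -2) → (3, 2)
T3 reflect across x = 0: (2, -2) → (-2, -2); (5, 1) → (-5, 1); (0, -1) → (0, -1); (3, 2) → (-3, 2)
T4 translate by (-6, 6): (-2, -2) → (-8, 4); (-5, 1) → (-11, 7); (0, -1) → (-6, 5); (-3, 2) → (-9, 8)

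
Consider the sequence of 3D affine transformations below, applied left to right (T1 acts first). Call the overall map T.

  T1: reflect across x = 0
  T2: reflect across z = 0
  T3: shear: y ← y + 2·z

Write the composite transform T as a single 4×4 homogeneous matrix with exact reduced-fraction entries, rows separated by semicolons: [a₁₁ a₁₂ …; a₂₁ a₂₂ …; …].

T = [-1 0 0 0; 0 1 -2 0; 0 0 -1 0; 0 0 0 1]

T1 = [-1 0 0 0; 0 1 0 0; 0 0 1 0; 0 0 0 1]
T2·T1 = [-1 0 0 0; 0 1 0 0; 0 0 -1 0; 0 0 0 1]
T3·…·T1 = [-1 0 0 0; 0 1 -2 0; 0 0 -1 0; 0 0 0 1]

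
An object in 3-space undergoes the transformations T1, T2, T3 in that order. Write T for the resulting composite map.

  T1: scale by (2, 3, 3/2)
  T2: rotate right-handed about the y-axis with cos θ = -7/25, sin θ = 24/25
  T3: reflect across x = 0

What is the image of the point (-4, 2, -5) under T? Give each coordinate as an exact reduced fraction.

T1 scale by (2, 3, 3/2): (-4, 2, -5) → (-8, 6, -15/2)
T2 rotate right-handed about the y-axis with cos θ = -7/25, sin θ = 24/25: (-8, 6, -15/2) → (-124/25, 6, 489/50)
T3 reflect across x = 0: (-124/25, 6, 489/50) → (124/25, 6, 489/50)

T(p) = (124/25, 6, 489/50)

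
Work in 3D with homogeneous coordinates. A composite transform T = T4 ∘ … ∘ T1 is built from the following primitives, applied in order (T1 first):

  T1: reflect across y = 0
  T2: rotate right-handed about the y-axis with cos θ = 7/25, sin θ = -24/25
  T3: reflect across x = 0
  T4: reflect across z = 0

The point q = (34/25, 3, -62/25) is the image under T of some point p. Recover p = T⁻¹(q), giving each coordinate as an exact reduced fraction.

T1 = [1 0 0 0; 0 -1 0 0; 0 0 1 0; 0 0 0 1]
T2·T1 = [7/25 0 -24/25 0; 0 -1 0 0; 24/25 0 7/25 0; 0 0 0 1]
T3·…·T1 = [-7/25 0 24/25 0; 0 -1 0 0; 24/25 0 7/25 0; 0 0 0 1]
T4·…·T1 = [-7/25 0 24/25 0; 0 -1 0 0; -24/25 0 -7/25 0; 0 0 0 1]
det M = -1; M⁻¹ = [-7/25 0 -24/25 0; 0 -1 0 0; 24/25 0 -7/25 0; 0 0 0 1]
M⁻¹ · (34/25, 3, -62/25)ᵀ = (2, -3, 2)ᵀ

p = (2, -3, 2)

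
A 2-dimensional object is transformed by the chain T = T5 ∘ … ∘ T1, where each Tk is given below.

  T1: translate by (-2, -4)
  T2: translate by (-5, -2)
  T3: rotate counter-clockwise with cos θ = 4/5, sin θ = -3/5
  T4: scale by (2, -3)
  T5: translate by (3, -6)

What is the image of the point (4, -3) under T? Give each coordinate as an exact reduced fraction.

T1 translate by (-2, -4): (4, -3) → (2, -7)
T2 translate by (-5, -2): (2, -7) → (-3, -9)
T3 rotate counter-clockwise with cos θ = 4/5, sin θ = -3/5: (-3, -9) → (-39/5, -27/5)
T4 scale by (2, -3): (-39/5, -27/5) → (-78/5, 81/5)
T5 translate by (3, -6): (-78/5, 81/5) → (-63/5, 51/5)

T(p) = (-63/5, 51/5)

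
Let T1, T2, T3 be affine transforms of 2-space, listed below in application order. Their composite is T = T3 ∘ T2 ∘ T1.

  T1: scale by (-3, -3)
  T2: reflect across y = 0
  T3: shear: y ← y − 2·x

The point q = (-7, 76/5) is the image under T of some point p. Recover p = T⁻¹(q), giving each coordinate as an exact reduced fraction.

T1 = [-3 0 0; 0 -3 0; 0 0 1]
T2·T1 = [-3 0 0; 0 3 0; 0 0 1]
T3·…·T1 = [-3 0 0; 6 3 0; 0 0 1]
det M = -9; M⁻¹ = [-1/3 0 0; 2/3 1/3 0; 0 0 1]
M⁻¹ · (-7, 76/5)ᵀ = (7/3, 2/5)ᵀ

p = (7/3, 2/5)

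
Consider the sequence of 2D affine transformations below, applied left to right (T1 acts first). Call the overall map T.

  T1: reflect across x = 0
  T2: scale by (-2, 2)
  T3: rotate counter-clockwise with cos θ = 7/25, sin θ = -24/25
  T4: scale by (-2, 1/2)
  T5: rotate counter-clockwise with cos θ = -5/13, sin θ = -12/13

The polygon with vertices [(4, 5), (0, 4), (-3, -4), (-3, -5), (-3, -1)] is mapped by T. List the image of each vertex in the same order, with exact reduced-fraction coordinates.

image vertices: (2228/325, 7409/325), (2256/325, 4468/325), (-1812/325, -5836/325), (-2376/325, -6953/325), (-24/65, -497/65)

T1 reflect across x = 0: (4, 5) → (-4, 5); (0, 4) → (0, 4); (-3, -4) → (3, -4); (-3, -5) → (3, -5); (-3, -1) → (3, -1)
T2 scale by (-2, 2): (-4, 5) → (8, 10); (0, 4) → (0, 8); (3, -4) → (-6, -8); (3, -5) → (-6, -10); (3, -1) → (-6, -2)
T3 rotate counter-clockwise with cos θ = 7/25, sin θ = -24/25: (8, 10) → (296/25, -122/25); (0, 8) → (192/25, 56/25); (-6, -8) → (-234/25, 88/25); (-6, -10) → (-282/25, 74/25); (-6, -2) → (-18/5, 26/5)
T4 scale by (-2, 1/2): (296/25, -122/25) → (-592/25, -61/25); (192/25, 56/25) → (-384/25, 28/25); (-234/25, 88/25) → (468/25, 44/25); (-282/25, 74/25) → (564/25, 37/25); (-18/5, 26/5) → (36/5, 13/5)
T5 rotate counter-clockwise with cos θ = -5/13, sin θ = -12/13: (-592/25, -61/25) → (2228/325, 7409/325); (-384/25, 28/25) → (2256/325, 4468/325); (468/25, 44/25) → (-1812/325, -5836/325); (564/25, 37/25) → (-2376/325, -6953/325); (36/5, 13/5) → (-24/65, -497/65)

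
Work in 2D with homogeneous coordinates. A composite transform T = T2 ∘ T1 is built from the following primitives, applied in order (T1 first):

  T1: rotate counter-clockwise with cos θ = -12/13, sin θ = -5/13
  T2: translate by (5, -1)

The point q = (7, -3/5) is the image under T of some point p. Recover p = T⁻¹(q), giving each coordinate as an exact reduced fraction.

p = (-2, 2/5)

T1 = [-12/13 5/13 0; -5/13 -12/13 0; 0 0 1]
T2·T1 = [-12/13 5/13 5; -5/13 -12/13 -1; 0 0 1]
det M = 1; M⁻¹ = [-12/13 -5/13 55/13; 5/13 -12/13 -37/13; 0 0 1]
M⁻¹ · (7, -3/5)ᵀ = (-2, 2/5)ᵀ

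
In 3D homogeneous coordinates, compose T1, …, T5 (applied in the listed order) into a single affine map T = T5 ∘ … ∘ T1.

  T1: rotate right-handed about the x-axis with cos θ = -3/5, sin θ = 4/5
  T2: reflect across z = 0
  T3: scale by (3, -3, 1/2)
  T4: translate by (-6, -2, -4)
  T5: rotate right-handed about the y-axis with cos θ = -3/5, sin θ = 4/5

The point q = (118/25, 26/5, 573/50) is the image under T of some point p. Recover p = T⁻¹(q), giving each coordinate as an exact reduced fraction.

p = (-2, 0, 3)

T1 = [1 0 0 0; 0 -3/5 -4/5 0; 0 4/5 -3/5 0; 0 0 0 1]
T2·T1 = [1 0 0 0; 0 -3/5 -4/5 0; 0 -4/5 3/5 0; 0 0 0 1]
T3·…·T1 = [3 0 0 0; 0 9/5 12/5 0; 0 -2/5 3/10 0; 0 0 0 1]
T4·…·T1 = [3 0 0 -6; 0 9/5 12/5 -2; 0 -2/5 3/10 -4; 0 0 0 1]
T5·…·T1 = [-9/5 -8/25 6/25 2/5; 0 9/5 12/5 -2; -12/5 6/25 -9/50 36/5; 0 0 0 1]
det M = 9/2; M⁻¹ = [-1/5 0 -4/15 2; -32/25 1/5 24/25 -6; 24/25 4/15 -18/25 16/3; 0 0 0 1]
M⁻¹ · (118/25, 26/5, 573/50)ᵀ = (-2, 0, 3)ᵀ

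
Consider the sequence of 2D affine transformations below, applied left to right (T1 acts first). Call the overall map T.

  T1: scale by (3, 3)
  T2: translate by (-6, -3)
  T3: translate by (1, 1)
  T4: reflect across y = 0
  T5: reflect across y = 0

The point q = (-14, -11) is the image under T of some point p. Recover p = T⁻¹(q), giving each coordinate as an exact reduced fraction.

T1 = [3 0 0; 0 3 0; 0 0 1]
T2·T1 = [3 0 -6; 0 3 -3; 0 0 1]
T3·…·T1 = [3 0 -5; 0 3 -2; 0 0 1]
T4·…·T1 = [3 0 -5; 0 -3 2; 0 0 1]
T5·…·T1 = [3 0 -5; 0 3 -2; 0 0 1]
det M = 9; M⁻¹ = [1/3 0 5/3; 0 1/3 2/3; 0 0 1]
M⁻¹ · (-14, -11)ᵀ = (-3, -3)ᵀ

p = (-3, -3)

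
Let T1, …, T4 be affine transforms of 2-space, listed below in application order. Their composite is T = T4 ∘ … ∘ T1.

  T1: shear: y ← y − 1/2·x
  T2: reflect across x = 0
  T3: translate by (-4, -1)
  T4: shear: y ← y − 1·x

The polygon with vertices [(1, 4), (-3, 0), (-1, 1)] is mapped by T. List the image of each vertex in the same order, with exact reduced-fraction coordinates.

T1 shear: y ← y − 1/2·x: (1, 4) → (1, 7/2); (-3, 0) → (-3, 3/2); (-1, 1) → (-1, 3/2)
T2 reflect across x = 0: (1, 7/2) → (-1, 7/2); (-3, 3/2) → (3, 3/2); (-1, 3/2) → (1, 3/2)
T3 translate by (-4, -1): (-1, 7/2) → (-5, 5/2); (3, 3/2) → (-1, 1/2); (1, 3/2) → (-3, 1/2)
T4 shear: y ← y − 1·x: (-5, 5/2) → (-5, 15/2); (-1, 1/2) → (-1, 3/2); (-3, 1/2) → (-3, 7/2)

image vertices: (-5, 15/2), (-1, 3/2), (-3, 7/2)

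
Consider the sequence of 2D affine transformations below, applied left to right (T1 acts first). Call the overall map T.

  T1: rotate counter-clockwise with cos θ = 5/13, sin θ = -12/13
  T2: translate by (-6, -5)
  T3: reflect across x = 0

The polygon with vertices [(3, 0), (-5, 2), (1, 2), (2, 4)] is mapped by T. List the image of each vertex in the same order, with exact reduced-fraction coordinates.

T1 rotate counter-clockwise with cos θ = 5/13, sin θ = -12/13: (3, 0) → (15/13, -36/13); (-5, 2) → (-1/13, 70/13); (1, 2) → (29/13, -2/13); (2, 4) → (58/13, -4/13)
T2 translate by (-6, -5): (15/13, -36/13) → (-63/13, -101/13); (-1/13, 70/13) → (-79/13, 5/13); (29/13, -2/13) → (-49/13, -67/13); (58/13, -4/13) → (-20/13, -69/13)
T3 reflect across x = 0: (-63/13, -101/13) → (63/13, -101/13); (-79/13, 5/13) → (79/13, 5/13); (-49/13, -67/13) → (49/13, -67/13); (-20/13, -69/13) → (20/13, -69/13)

image vertices: (63/13, -101/13), (79/13, 5/13), (49/13, -67/13), (20/13, -69/13)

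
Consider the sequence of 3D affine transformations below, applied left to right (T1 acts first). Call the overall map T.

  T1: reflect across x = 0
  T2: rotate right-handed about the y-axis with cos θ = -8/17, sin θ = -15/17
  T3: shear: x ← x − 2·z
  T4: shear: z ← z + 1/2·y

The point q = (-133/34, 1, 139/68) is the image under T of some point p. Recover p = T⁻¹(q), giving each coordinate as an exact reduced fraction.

T1 = [-1 0 0 0; 0 1 0 0; 0 0 1 0; 0 0 0 1]
T2·T1 = [8/17 0 -15/17 0; 0 1 0 0; -15/17 0 -8/17 0; 0 0 0 1]
T3·…·T1 = [38/17 0 1/17 0; 0 1 0 0; -15/17 0 -8/17 0; 0 0 0 1]
T4·…·T1 = [38/17 0 1/17 0; 0 1 0 0; -15/17 1/2 -8/17 0; 0 0 0 1]
det M = -1; M⁻¹ = [8/17 -1/34 1/17 0; 0 1 0 0; -15/17 19/17 -38/17 0; 0 0 0 1]
M⁻¹ · (-133/34, 1, 139/68)ᵀ = (-7/4, 1, 0)ᵀ

p = (-7/4, 1, 0)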